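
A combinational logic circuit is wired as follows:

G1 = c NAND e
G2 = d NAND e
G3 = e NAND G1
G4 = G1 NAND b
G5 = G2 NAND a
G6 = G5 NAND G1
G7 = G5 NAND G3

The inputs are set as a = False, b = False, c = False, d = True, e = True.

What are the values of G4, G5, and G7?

G1 = c NAND e = False NAND True = True
G2 = d NAND e = True NAND True = False
G3 = e NAND G1 = True NAND True = False
G4 = G1 NAND b = True NAND False = True
G5 = G2 NAND a = False NAND False = True
G7 = G5 NAND G3 = True NAND False = True

G4 = True  G5 = True  G7 = True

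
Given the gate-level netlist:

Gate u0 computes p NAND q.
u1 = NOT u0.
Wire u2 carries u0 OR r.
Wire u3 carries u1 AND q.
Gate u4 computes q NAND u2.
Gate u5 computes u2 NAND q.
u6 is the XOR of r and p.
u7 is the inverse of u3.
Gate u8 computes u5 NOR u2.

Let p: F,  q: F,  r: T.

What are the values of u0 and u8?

u0 = T  u8 = F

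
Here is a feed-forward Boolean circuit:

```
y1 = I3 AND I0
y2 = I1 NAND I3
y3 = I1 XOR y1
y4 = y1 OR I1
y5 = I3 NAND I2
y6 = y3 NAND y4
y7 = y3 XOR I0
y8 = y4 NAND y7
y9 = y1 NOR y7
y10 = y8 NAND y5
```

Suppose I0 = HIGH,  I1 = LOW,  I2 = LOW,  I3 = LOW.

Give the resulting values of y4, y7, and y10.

y1 = I3 AND I0 = LOW AND HIGH = LOW
y3 = I1 XOR y1 = LOW XOR LOW = LOW
y4 = y1 OR I1 = LOW OR LOW = LOW
y5 = I3 NAND I2 = LOW NAND LOW = HIGH
y7 = y3 XOR I0 = LOW XOR HIGH = HIGH
y8 = y4 NAND y7 = LOW NAND HIGH = HIGH
y10 = y8 NAND y5 = HIGH NAND HIGH = LOW

y4 = LOW  y7 = HIGH  y10 = LOW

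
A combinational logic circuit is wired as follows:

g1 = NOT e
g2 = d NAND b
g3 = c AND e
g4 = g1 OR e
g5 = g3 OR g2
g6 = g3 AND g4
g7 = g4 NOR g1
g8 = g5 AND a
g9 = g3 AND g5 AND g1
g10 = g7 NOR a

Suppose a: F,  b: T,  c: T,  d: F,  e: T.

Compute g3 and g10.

g3 = T, g10 = T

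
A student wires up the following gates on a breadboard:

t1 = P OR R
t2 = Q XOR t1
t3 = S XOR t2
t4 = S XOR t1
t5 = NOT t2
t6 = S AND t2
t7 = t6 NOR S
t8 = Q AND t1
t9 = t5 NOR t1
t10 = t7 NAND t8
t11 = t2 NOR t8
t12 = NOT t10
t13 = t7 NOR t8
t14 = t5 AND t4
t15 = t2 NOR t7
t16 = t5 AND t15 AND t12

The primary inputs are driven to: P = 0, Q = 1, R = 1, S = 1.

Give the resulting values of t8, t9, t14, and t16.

t1 = P OR R = 0 OR 1 = 1
t2 = Q XOR t1 = 1 XOR 1 = 0
t4 = S XOR t1 = 1 XOR 1 = 0
t5 = NOT t2 = NOT 0 = 1
t6 = S AND t2 = 1 AND 0 = 0
t7 = t6 NOR S = 0 NOR 1 = 0
t8 = Q AND t1 = 1 AND 1 = 1
t9 = t5 NOR t1 = 1 NOR 1 = 0
t10 = t7 NAND t8 = 0 NAND 1 = 1
t12 = NOT t10 = NOT 1 = 0
t14 = t5 AND t4 = 1 AND 0 = 0
t15 = t2 NOR t7 = 0 NOR 0 = 1
t16 = t5 AND t15 AND t12 = 1 AND 1 AND 0 = 0

t8 = 1, t9 = 0, t14 = 0, t16 = 0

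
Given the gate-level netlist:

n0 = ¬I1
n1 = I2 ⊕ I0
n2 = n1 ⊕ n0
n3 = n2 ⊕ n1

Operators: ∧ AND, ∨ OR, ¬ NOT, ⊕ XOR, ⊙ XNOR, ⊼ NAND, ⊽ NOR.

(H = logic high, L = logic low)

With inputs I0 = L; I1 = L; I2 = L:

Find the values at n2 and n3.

n2 = H, n3 = H

n0 = NOT I1 = NOT L = H
n1 = I2 XOR I0 = L XOR L = L
n2 = n1 XOR n0 = L XOR H = H
n3 = n2 XOR n1 = H XOR L = H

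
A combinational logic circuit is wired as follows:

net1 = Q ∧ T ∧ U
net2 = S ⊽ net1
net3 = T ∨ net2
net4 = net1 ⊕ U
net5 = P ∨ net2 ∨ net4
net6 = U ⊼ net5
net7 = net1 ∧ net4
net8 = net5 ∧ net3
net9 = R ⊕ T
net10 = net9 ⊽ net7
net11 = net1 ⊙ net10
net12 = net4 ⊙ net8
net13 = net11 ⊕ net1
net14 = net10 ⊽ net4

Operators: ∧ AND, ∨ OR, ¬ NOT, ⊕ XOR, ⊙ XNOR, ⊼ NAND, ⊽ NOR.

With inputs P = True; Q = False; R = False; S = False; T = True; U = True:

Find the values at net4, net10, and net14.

net1 = Q AND T AND U = False AND True AND True = False
net4 = net1 XOR U = False XOR True = True
net7 = net1 AND net4 = False AND True = False
net9 = R XOR T = False XOR True = True
net10 = net9 NOR net7 = True NOR False = False
net14 = net10 NOR net4 = False NOR True = False

net4 = True, net10 = False, net14 = False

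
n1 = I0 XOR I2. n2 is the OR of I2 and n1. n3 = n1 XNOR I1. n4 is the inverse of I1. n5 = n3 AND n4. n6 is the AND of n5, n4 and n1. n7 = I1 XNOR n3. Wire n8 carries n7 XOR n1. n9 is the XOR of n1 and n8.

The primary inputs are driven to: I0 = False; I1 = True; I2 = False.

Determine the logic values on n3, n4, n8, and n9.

n3 = False, n4 = False, n8 = False, n9 = False

n1 = I0 XOR I2 = False XOR False = False
n3 = n1 XNOR I1 = False XNOR True = False
n4 = NOT I1 = NOT True = False
n7 = I1 XNOR n3 = True XNOR False = False
n8 = n7 XOR n1 = False XOR False = False
n9 = n1 XOR n8 = False XOR False = False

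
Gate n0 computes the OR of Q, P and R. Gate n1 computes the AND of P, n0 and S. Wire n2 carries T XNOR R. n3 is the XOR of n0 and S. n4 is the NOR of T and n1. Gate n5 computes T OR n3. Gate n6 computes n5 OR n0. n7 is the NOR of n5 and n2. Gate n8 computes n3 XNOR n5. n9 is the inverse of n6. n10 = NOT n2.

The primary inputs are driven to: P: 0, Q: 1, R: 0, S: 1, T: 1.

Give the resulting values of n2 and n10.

n2 = T XNOR R = 1 XNOR 0 = 0
n10 = NOT n2 = NOT 0 = 1

n2 = 0; n10 = 1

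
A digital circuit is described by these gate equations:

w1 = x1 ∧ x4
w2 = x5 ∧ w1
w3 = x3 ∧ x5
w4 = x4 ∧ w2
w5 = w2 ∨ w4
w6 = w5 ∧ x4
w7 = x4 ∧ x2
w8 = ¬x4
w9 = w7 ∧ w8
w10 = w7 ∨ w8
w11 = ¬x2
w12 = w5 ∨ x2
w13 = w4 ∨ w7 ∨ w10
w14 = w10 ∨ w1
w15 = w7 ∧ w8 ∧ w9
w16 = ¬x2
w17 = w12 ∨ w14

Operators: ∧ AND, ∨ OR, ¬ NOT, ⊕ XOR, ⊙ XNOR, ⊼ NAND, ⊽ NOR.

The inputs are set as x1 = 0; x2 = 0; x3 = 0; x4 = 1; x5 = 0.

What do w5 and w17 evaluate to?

w5 = 0, w17 = 0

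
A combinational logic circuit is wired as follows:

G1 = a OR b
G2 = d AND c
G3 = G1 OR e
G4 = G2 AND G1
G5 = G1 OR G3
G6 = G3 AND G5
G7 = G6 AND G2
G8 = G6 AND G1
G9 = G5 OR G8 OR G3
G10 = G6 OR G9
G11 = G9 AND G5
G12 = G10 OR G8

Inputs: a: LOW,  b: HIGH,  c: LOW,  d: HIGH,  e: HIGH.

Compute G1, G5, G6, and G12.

G1 = HIGH; G5 = HIGH; G6 = HIGH; G12 = HIGH

G1 = a OR b = LOW OR HIGH = HIGH
G3 = G1 OR e = HIGH OR HIGH = HIGH
G5 = G1 OR G3 = HIGH OR HIGH = HIGH
G6 = G3 AND G5 = HIGH AND HIGH = HIGH
G8 = G6 AND G1 = HIGH AND HIGH = HIGH
G9 = G5 OR G8 OR G3 = HIGH OR HIGH OR HIGH = HIGH
G10 = G6 OR G9 = HIGH OR HIGH = HIGH
G12 = G10 OR G8 = HIGH OR HIGH = HIGH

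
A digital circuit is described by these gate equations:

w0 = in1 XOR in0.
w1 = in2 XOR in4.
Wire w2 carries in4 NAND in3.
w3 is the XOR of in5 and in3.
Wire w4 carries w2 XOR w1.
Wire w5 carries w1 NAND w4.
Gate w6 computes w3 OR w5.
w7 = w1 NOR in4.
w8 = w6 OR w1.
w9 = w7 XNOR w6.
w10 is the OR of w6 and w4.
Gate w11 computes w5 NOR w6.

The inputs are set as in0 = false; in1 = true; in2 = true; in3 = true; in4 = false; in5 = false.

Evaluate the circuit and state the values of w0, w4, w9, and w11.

w0 = in1 XOR in0 = true XOR false = true
w1 = in2 XOR in4 = true XOR false = true
w2 = in4 NAND in3 = false NAND true = true
w3 = in5 XOR in3 = false XOR true = true
w4 = w2 XOR w1 = true XOR true = false
w5 = w1 NAND w4 = true NAND false = true
w6 = w3 OR w5 = true OR true = true
w7 = w1 NOR in4 = true NOR false = false
w9 = w7 XNOR w6 = false XNOR true = false
w11 = w5 NOR w6 = true NOR true = false

w0 = true  w4 = false  w9 = false  w11 = false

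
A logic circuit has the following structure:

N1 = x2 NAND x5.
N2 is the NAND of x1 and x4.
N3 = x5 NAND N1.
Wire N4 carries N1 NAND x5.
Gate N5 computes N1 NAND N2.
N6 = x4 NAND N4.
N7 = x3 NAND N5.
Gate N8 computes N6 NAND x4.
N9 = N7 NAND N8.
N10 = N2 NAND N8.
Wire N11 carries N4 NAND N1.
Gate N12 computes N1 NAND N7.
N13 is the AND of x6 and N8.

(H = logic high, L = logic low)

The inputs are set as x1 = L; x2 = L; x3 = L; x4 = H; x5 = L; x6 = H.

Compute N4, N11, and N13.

N4 = H  N11 = L  N13 = H

N1 = x2 NAND x5 = L NAND L = H
N4 = N1 NAND x5 = H NAND L = H
N6 = x4 NAND N4 = H NAND H = L
N8 = N6 NAND x4 = L NAND H = H
N11 = N4 NAND N1 = H NAND H = L
N13 = x6 AND N8 = H AND H = H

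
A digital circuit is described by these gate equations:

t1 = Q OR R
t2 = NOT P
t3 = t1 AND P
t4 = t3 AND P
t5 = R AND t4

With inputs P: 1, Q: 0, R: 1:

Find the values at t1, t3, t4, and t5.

t1 = 1, t3 = 1, t4 = 1, t5 = 1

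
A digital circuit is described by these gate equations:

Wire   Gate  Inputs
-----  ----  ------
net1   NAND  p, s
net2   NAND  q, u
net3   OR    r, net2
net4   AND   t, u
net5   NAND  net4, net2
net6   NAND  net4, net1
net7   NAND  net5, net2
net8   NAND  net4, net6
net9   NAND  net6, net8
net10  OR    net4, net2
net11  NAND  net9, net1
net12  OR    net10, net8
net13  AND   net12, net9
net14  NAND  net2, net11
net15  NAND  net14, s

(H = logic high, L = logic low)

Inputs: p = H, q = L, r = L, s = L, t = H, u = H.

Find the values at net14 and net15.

net1 = p NAND s = H NAND L = H
net2 = q NAND u = L NAND H = H
net4 = t AND u = H AND H = H
net6 = net4 NAND net1 = H NAND H = L
net8 = net4 NAND net6 = H NAND L = H
net9 = net6 NAND net8 = L NAND H = H
net11 = net9 NAND net1 = H NAND H = L
net14 = net2 NAND net11 = H NAND L = H
net15 = net14 NAND s = H NAND L = H

net14 = H  net15 = H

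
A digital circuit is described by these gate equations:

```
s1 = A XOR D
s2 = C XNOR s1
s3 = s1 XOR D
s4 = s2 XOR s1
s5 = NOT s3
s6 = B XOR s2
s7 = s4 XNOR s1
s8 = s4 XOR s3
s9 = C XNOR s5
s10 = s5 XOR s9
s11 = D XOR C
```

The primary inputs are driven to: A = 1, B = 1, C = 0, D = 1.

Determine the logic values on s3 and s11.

s1 = A XOR D = 1 XOR 1 = 0
s3 = s1 XOR D = 0 XOR 1 = 1
s11 = D XOR C = 1 XOR 0 = 1

s3 = 1, s11 = 1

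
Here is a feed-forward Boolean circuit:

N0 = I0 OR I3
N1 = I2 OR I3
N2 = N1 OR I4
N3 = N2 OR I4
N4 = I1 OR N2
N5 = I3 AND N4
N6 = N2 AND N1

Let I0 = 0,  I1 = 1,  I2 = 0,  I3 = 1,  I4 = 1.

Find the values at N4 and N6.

N1 = I2 OR I3 = 0 OR 1 = 1
N2 = N1 OR I4 = 1 OR 1 = 1
N4 = I1 OR N2 = 1 OR 1 = 1
N6 = N2 AND N1 = 1 AND 1 = 1

N4 = 1, N6 = 1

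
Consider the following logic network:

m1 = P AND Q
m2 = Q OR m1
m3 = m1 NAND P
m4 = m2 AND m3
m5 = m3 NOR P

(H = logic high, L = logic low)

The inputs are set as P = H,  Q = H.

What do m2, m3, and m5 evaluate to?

m2 = H; m3 = L; m5 = L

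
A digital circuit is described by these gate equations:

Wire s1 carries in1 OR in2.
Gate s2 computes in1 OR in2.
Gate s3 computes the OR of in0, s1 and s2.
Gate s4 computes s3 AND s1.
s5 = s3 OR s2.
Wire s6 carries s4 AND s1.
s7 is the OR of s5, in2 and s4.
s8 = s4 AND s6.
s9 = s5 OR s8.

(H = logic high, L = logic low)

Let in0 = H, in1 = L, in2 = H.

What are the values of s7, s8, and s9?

s7 = H, s8 = H, s9 = H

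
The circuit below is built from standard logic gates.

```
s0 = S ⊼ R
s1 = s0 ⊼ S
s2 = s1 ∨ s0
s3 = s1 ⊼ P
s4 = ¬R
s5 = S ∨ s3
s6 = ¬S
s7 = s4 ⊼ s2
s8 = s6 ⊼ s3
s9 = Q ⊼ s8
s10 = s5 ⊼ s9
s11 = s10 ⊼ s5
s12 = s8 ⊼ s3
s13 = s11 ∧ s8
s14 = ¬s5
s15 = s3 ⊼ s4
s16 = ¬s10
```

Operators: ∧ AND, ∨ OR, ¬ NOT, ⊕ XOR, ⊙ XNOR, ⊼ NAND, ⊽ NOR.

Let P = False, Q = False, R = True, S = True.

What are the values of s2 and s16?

s0 = S NAND R = True NAND True = False
s1 = s0 NAND S = False NAND True = True
s2 = s1 OR s0 = True OR False = True
s3 = s1 NAND P = True NAND False = True
s5 = S OR s3 = True OR True = True
s6 = NOT S = NOT True = False
s8 = s6 NAND s3 = False NAND True = True
s9 = Q NAND s8 = False NAND True = True
s10 = s5 NAND s9 = True NAND True = False
s16 = NOT s10 = NOT False = True

s2 = True, s16 = True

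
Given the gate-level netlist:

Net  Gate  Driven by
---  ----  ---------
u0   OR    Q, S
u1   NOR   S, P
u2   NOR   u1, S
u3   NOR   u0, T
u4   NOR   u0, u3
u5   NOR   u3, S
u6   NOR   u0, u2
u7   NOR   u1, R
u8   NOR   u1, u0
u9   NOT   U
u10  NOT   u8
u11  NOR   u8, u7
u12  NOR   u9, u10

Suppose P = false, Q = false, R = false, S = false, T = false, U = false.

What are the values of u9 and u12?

u9 = true  u12 = false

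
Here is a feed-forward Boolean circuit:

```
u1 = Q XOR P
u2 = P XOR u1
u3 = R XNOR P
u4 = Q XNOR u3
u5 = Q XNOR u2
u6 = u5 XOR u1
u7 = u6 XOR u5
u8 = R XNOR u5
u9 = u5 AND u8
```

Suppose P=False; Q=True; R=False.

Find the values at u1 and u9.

u1 = True, u9 = False

u1 = Q XOR P = True XOR False = True
u2 = P XOR u1 = False XOR True = True
u5 = Q XNOR u2 = True XNOR True = True
u8 = R XNOR u5 = False XNOR True = False
u9 = u5 AND u8 = True AND False = False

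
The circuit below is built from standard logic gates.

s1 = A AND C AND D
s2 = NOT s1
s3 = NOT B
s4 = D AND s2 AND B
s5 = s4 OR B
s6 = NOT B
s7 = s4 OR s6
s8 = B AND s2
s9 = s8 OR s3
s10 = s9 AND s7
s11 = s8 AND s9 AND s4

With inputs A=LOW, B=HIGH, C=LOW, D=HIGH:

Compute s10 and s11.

s10 = HIGH, s11 = HIGH

s1 = A AND C AND D = LOW AND LOW AND HIGH = LOW
s2 = NOT s1 = NOT LOW = HIGH
s3 = NOT B = NOT HIGH = LOW
s4 = D AND s2 AND B = HIGH AND HIGH AND HIGH = HIGH
s6 = NOT B = NOT HIGH = LOW
s7 = s4 OR s6 = HIGH OR LOW = HIGH
s8 = B AND s2 = HIGH AND HIGH = HIGH
s9 = s8 OR s3 = HIGH OR LOW = HIGH
s10 = s9 AND s7 = HIGH AND HIGH = HIGH
s11 = s8 AND s9 AND s4 = HIGH AND HIGH AND HIGH = HIGH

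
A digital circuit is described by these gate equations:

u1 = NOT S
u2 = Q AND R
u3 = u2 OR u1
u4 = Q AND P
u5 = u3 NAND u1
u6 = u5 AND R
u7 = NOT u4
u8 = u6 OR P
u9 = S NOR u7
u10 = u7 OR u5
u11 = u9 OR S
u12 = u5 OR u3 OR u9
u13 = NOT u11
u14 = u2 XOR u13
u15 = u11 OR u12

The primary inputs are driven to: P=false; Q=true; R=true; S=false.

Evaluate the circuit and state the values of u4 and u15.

u4 = false, u15 = true

u1 = NOT S = NOT false = true
u2 = Q AND R = true AND true = true
u3 = u2 OR u1 = true OR true = true
u4 = Q AND P = true AND false = false
u5 = u3 NAND u1 = true NAND true = false
u7 = NOT u4 = NOT false = true
u9 = S NOR u7 = false NOR true = false
u11 = u9 OR S = false OR false = false
u12 = u5 OR u3 OR u9 = false OR true OR false = true
u15 = u11 OR u12 = false OR true = true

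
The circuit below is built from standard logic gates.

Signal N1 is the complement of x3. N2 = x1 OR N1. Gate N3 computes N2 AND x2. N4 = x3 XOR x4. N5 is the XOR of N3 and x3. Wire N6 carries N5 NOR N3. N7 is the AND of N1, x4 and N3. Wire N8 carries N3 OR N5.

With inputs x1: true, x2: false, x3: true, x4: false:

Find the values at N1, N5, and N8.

N1 = false; N5 = true; N8 = true

N1 = NOT x3 = NOT true = false
N2 = x1 OR N1 = true OR false = true
N3 = N2 AND x2 = true AND false = false
N5 = N3 XOR x3 = false XOR true = true
N8 = N3 OR N5 = false OR true = true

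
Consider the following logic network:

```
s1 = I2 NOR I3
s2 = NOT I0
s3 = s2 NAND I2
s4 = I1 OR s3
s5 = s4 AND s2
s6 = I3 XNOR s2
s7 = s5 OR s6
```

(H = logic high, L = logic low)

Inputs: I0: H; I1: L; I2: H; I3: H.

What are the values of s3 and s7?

s3 = H; s7 = L

s2 = NOT I0 = NOT H = L
s3 = s2 NAND I2 = L NAND H = H
s4 = I1 OR s3 = L OR H = H
s5 = s4 AND s2 = H AND L = L
s6 = I3 XNOR s2 = H XNOR L = L
s7 = s5 OR s6 = L OR L = L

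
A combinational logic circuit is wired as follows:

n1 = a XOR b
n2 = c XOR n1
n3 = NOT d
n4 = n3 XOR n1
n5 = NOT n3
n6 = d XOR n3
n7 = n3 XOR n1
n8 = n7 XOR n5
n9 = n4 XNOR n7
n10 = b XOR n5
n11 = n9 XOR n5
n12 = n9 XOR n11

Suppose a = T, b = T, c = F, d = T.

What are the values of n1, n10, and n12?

n1 = F  n10 = F  n12 = T

n1 = a XOR b = T XOR T = F
n3 = NOT d = NOT T = F
n4 = n3 XOR n1 = F XOR F = F
n5 = NOT n3 = NOT F = T
n7 = n3 XOR n1 = F XOR F = F
n9 = n4 XNOR n7 = F XNOR F = T
n10 = b XOR n5 = T XOR T = F
n11 = n9 XOR n5 = T XOR T = F
n12 = n9 XOR n11 = T XOR F = T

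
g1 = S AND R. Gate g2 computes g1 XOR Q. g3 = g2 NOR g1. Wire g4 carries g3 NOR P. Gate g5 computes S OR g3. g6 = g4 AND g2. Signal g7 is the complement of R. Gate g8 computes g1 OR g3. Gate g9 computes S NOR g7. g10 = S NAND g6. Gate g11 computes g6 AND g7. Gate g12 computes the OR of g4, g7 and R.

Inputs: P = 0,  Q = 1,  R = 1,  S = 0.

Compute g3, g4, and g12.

g1 = S AND R = 0 AND 1 = 0
g2 = g1 XOR Q = 0 XOR 1 = 1
g3 = g2 NOR g1 = 1 NOR 0 = 0
g4 = g3 NOR P = 0 NOR 0 = 1
g7 = NOT R = NOT 1 = 0
g12 = g4 OR g7 OR R = 1 OR 0 OR 1 = 1

g3 = 0; g4 = 1; g12 = 1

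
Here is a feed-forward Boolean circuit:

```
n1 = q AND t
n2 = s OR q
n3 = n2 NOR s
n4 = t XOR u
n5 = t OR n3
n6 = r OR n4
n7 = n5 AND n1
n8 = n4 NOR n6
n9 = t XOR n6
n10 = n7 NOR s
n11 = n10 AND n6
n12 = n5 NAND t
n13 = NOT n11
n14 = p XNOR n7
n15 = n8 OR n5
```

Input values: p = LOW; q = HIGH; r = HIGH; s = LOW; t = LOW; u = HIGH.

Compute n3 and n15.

n2 = s OR q = LOW OR HIGH = HIGH
n3 = n2 NOR s = HIGH NOR LOW = LOW
n4 = t XOR u = LOW XOR HIGH = HIGH
n5 = t OR n3 = LOW OR LOW = LOW
n6 = r OR n4 = HIGH OR HIGH = HIGH
n8 = n4 NOR n6 = HIGH NOR HIGH = LOW
n15 = n8 OR n5 = LOW OR LOW = LOW

n3 = LOW  n15 = LOW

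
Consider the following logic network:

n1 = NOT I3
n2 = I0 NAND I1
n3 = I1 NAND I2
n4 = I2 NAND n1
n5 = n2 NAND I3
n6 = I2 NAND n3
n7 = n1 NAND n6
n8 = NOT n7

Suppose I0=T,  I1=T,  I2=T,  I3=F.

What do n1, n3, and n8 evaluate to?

n1 = T; n3 = F; n8 = T

n1 = NOT I3 = NOT F = T
n3 = I1 NAND I2 = T NAND T = F
n6 = I2 NAND n3 = T NAND F = T
n7 = n1 NAND n6 = T NAND T = F
n8 = NOT n7 = NOT F = T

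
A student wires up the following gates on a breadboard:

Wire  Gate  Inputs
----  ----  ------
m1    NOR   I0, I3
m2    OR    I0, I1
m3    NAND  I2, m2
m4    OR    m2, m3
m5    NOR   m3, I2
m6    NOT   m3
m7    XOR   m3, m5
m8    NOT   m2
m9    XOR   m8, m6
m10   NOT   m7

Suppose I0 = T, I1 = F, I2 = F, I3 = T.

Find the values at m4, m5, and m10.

m4 = T, m5 = F, m10 = F

m2 = I0 OR I1 = T OR F = T
m3 = I2 NAND m2 = F NAND T = T
m4 = m2 OR m3 = T OR T = T
m5 = m3 NOR I2 = T NOR F = F
m7 = m3 XOR m5 = T XOR F = T
m10 = NOT m7 = NOT T = F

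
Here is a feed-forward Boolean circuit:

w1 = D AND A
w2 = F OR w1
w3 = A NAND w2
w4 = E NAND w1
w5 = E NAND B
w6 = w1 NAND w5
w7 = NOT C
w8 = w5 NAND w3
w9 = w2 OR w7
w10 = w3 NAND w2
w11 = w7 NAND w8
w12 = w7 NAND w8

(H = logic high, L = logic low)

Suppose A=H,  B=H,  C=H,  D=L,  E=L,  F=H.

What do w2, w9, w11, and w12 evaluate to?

w2 = H  w9 = H  w11 = H  w12 = H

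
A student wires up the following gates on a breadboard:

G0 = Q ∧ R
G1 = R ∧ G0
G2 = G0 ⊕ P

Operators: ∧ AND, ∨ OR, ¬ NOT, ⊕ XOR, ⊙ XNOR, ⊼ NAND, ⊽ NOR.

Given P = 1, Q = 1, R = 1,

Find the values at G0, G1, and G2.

G0 = Q AND R = 1 AND 1 = 1
G1 = R AND G0 = 1 AND 1 = 1
G2 = G0 XOR P = 1 XOR 1 = 0

G0 = 1, G1 = 1, G2 = 0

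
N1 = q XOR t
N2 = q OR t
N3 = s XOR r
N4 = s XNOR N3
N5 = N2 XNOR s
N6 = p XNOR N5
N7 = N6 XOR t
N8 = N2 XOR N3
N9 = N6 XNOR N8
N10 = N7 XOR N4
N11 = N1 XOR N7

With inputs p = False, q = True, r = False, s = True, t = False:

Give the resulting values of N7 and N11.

N1 = q XOR t = True XOR False = True
N2 = q OR t = True OR False = True
N5 = N2 XNOR s = True XNOR True = True
N6 = p XNOR N5 = False XNOR True = False
N7 = N6 XOR t = False XOR False = False
N11 = N1 XOR N7 = True XOR False = True

N7 = False  N11 = True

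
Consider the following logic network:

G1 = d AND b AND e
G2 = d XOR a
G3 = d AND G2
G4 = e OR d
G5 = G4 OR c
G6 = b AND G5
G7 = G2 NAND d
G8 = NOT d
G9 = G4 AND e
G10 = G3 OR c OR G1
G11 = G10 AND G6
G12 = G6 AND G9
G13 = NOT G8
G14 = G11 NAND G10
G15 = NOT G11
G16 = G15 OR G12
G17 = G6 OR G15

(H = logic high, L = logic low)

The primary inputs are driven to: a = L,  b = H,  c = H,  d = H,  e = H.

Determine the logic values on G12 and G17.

G12 = H; G17 = H

G1 = d AND b AND e = H AND H AND H = H
G2 = d XOR a = H XOR L = H
G3 = d AND G2 = H AND H = H
G4 = e OR d = H OR H = H
G5 = G4 OR c = H OR H = H
G6 = b AND G5 = H AND H = H
G9 = G4 AND e = H AND H = H
G10 = G3 OR c OR G1 = H OR H OR H = H
G11 = G10 AND G6 = H AND H = H
G12 = G6 AND G9 = H AND H = H
G15 = NOT G11 = NOT H = L
G17 = G6 OR G15 = H OR L = H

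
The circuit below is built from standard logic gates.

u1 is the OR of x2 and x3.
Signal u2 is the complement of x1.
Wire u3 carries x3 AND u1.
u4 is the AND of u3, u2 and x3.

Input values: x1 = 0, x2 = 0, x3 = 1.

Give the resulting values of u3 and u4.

u1 = x2 OR x3 = 0 OR 1 = 1
u2 = NOT x1 = NOT 0 = 1
u3 = x3 AND u1 = 1 AND 1 = 1
u4 = u3 AND u2 AND x3 = 1 AND 1 AND 1 = 1

u3 = 1, u4 = 1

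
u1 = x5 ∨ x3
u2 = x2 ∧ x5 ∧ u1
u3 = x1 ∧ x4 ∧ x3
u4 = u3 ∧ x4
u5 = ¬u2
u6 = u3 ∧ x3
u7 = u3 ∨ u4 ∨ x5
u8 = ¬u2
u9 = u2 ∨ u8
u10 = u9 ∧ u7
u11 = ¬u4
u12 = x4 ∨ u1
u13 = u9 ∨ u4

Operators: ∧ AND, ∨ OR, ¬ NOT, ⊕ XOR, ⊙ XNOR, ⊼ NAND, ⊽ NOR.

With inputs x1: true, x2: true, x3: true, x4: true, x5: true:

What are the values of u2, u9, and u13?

u2 = true, u9 = true, u13 = true

u1 = x5 OR x3 = true OR true = true
u2 = x2 AND x5 AND u1 = true AND true AND true = true
u3 = x1 AND x4 AND x3 = true AND true AND true = true
u4 = u3 AND x4 = true AND true = true
u8 = NOT u2 = NOT true = false
u9 = u2 OR u8 = true OR false = true
u13 = u9 OR u4 = true OR true = true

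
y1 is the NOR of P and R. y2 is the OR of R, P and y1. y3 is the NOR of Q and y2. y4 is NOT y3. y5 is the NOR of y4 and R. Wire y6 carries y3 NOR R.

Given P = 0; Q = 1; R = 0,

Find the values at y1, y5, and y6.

y1 = P NOR R = 0 NOR 0 = 1
y2 = R OR P OR y1 = 0 OR 0 OR 1 = 1
y3 = Q NOR y2 = 1 NOR 1 = 0
y4 = NOT y3 = NOT 0 = 1
y5 = y4 NOR R = 1 NOR 0 = 0
y6 = y3 NOR R = 0 NOR 0 = 1

y1 = 1, y5 = 0, y6 = 1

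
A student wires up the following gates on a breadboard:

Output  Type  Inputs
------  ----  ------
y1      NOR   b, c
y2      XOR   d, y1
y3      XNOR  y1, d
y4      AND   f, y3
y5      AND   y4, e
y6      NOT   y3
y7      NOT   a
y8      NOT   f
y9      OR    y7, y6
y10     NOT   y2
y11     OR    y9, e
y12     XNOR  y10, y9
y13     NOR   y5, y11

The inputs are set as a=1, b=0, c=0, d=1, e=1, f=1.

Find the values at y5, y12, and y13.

y5 = 1  y12 = 0  y13 = 0

y1 = b NOR c = 0 NOR 0 = 1
y2 = d XOR y1 = 1 XOR 1 = 0
y3 = y1 XNOR d = 1 XNOR 1 = 1
y4 = f AND y3 = 1 AND 1 = 1
y5 = y4 AND e = 1 AND 1 = 1
y6 = NOT y3 = NOT 1 = 0
y7 = NOT a = NOT 1 = 0
y9 = y7 OR y6 = 0 OR 0 = 0
y10 = NOT y2 = NOT 0 = 1
y11 = y9 OR e = 0 OR 1 = 1
y12 = y10 XNOR y9 = 1 XNOR 0 = 0
y13 = y5 NOR y11 = 1 NOR 1 = 0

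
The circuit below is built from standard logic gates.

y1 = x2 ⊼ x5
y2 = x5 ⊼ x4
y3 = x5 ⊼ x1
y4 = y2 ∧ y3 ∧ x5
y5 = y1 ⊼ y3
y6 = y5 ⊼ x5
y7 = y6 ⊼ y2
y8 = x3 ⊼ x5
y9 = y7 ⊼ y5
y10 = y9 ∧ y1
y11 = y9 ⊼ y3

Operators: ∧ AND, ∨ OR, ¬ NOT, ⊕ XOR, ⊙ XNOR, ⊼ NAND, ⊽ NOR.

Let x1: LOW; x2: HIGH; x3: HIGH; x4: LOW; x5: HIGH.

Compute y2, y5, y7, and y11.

y1 = x2 NAND x5 = HIGH NAND HIGH = LOW
y2 = x5 NAND x4 = HIGH NAND LOW = HIGH
y3 = x5 NAND x1 = HIGH NAND LOW = HIGH
y5 = y1 NAND y3 = LOW NAND HIGH = HIGH
y6 = y5 NAND x5 = HIGH NAND HIGH = LOW
y7 = y6 NAND y2 = LOW NAND HIGH = HIGH
y9 = y7 NAND y5 = HIGH NAND HIGH = LOW
y11 = y9 NAND y3 = LOW NAND HIGH = HIGH

y2 = HIGH; y5 = HIGH; y7 = HIGH; y11 = HIGH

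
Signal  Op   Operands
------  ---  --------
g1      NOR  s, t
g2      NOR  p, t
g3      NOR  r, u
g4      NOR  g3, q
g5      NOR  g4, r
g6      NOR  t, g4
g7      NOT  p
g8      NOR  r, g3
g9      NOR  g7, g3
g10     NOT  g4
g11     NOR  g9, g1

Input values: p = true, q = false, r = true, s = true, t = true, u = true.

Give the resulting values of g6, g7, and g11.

g6 = false, g7 = false, g11 = false

g1 = s NOR t = true NOR true = false
g3 = r NOR u = true NOR true = false
g4 = g3 NOR q = false NOR false = true
g6 = t NOR g4 = true NOR true = false
g7 = NOT p = NOT true = false
g9 = g7 NOR g3 = false NOR false = true
g11 = g9 NOR g1 = true NOR false = false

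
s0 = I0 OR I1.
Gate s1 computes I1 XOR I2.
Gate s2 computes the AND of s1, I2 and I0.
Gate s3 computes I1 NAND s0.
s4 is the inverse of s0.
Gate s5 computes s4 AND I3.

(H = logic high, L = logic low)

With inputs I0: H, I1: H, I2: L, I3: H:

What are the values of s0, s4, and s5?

s0 = H, s4 = L, s5 = L

s0 = I0 OR I1 = H OR H = H
s4 = NOT s0 = NOT H = L
s5 = s4 AND I3 = L AND H = L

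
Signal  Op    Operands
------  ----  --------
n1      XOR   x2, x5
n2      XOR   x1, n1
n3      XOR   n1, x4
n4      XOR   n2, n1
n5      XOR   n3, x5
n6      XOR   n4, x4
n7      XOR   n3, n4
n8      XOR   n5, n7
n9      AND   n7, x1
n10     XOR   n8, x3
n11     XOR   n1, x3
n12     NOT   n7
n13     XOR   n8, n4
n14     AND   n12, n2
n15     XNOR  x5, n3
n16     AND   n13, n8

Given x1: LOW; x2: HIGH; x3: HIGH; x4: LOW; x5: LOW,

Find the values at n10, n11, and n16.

n10 = HIGH, n11 = LOW, n16 = LOW

n1 = x2 XOR x5 = HIGH XOR LOW = HIGH
n2 = x1 XOR n1 = LOW XOR HIGH = HIGH
n3 = n1 XOR x4 = HIGH XOR LOW = HIGH
n4 = n2 XOR n1 = HIGH XOR HIGH = LOW
n5 = n3 XOR x5 = HIGH XOR LOW = HIGH
n7 = n3 XOR n4 = HIGH XOR LOW = HIGH
n8 = n5 XOR n7 = HIGH XOR HIGH = LOW
n10 = n8 XOR x3 = LOW XOR HIGH = HIGH
n11 = n1 XOR x3 = HIGH XOR HIGH = LOW
n13 = n8 XOR n4 = LOW XOR LOW = LOW
n16 = n13 AND n8 = LOW AND LOW = LOW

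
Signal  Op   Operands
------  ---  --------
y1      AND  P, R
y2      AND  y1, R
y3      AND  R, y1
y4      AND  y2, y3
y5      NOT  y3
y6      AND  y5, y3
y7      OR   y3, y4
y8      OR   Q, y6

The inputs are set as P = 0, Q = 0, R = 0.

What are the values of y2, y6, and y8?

y2 = 0, y6 = 0, y8 = 0

y1 = P AND R = 0 AND 0 = 0
y2 = y1 AND R = 0 AND 0 = 0
y3 = R AND y1 = 0 AND 0 = 0
y5 = NOT y3 = NOT 0 = 1
y6 = y5 AND y3 = 1 AND 0 = 0
y8 = Q OR y6 = 0 OR 0 = 0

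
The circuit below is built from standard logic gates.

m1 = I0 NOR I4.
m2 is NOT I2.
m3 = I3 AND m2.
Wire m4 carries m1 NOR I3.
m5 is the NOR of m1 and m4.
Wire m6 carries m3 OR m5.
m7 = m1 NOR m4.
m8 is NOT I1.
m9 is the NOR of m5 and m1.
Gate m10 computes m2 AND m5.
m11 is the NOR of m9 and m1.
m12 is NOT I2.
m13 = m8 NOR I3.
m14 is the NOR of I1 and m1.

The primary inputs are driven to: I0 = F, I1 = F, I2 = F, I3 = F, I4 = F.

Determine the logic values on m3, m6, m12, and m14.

m1 = I0 NOR I4 = F NOR F = T
m2 = NOT I2 = NOT F = T
m3 = I3 AND m2 = F AND T = F
m4 = m1 NOR I3 = T NOR F = F
m5 = m1 NOR m4 = T NOR F = F
m6 = m3 OR m5 = F OR F = F
m12 = NOT I2 = NOT F = T
m14 = I1 NOR m1 = F NOR T = F

m3 = F, m6 = F, m12 = T, m14 = F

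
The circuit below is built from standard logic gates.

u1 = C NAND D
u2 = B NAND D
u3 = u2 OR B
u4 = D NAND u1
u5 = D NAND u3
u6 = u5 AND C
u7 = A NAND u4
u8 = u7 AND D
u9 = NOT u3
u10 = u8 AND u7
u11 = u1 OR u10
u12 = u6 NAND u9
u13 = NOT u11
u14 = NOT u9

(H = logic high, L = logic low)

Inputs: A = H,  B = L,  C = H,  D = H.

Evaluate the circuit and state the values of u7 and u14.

u7 = L, u14 = H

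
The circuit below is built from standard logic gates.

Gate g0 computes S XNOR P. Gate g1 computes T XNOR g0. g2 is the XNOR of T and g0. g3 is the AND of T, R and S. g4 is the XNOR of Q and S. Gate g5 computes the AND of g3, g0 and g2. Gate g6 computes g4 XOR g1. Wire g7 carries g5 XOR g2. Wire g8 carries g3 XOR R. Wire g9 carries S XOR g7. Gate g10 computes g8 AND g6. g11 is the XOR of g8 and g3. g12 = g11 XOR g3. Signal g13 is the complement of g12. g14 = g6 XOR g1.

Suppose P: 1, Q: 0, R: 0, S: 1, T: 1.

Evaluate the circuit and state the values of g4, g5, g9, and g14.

g4 = 0, g5 = 0, g9 = 0, g14 = 0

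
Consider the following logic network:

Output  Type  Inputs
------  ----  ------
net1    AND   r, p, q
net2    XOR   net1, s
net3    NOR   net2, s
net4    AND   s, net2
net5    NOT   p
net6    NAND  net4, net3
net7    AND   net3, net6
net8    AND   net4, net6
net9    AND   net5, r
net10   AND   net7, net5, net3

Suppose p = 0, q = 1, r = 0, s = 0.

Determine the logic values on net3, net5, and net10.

net3 = 1  net5 = 1  net10 = 1

net1 = r AND p AND q = 0 AND 0 AND 1 = 0
net2 = net1 XOR s = 0 XOR 0 = 0
net3 = net2 NOR s = 0 NOR 0 = 1
net4 = s AND net2 = 0 AND 0 = 0
net5 = NOT p = NOT 0 = 1
net6 = net4 NAND net3 = 0 NAND 1 = 1
net7 = net3 AND net6 = 1 AND 1 = 1
net10 = net7 AND net5 AND net3 = 1 AND 1 AND 1 = 1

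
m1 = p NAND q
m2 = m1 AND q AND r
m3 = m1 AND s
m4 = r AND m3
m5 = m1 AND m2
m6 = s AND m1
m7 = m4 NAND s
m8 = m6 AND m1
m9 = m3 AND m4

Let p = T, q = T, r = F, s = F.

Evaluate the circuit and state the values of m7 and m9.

m1 = p NAND q = T NAND T = F
m3 = m1 AND s = F AND F = F
m4 = r AND m3 = F AND F = F
m7 = m4 NAND s = F NAND F = T
m9 = m3 AND m4 = F AND F = F

m7 = T, m9 = F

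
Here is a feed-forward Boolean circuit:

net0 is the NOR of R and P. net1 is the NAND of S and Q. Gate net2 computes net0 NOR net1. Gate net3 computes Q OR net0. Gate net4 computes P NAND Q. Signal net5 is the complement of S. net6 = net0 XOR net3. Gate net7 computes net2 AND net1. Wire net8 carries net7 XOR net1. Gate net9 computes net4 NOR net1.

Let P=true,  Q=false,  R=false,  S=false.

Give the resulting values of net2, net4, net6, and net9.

net2 = false, net4 = true, net6 = false, net9 = false

net0 = R NOR P = false NOR true = false
net1 = S NAND Q = false NAND false = true
net2 = net0 NOR net1 = false NOR true = false
net3 = Q OR net0 = false OR false = false
net4 = P NAND Q = true NAND false = true
net6 = net0 XOR net3 = false XOR false = false
net9 = net4 NOR net1 = true NOR true = false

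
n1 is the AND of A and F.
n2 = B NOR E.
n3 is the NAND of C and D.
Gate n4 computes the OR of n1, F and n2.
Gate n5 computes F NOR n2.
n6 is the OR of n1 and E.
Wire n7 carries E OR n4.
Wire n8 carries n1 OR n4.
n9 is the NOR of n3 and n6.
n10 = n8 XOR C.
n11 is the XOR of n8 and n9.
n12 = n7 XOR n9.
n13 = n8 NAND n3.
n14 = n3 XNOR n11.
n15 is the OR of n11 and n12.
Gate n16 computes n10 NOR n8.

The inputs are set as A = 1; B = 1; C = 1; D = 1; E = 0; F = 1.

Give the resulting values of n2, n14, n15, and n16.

n2 = 0  n14 = 0  n15 = 1  n16 = 0

n1 = A AND F = 1 AND 1 = 1
n2 = B NOR E = 1 NOR 0 = 0
n3 = C NAND D = 1 NAND 1 = 0
n4 = n1 OR F OR n2 = 1 OR 1 OR 0 = 1
n6 = n1 OR E = 1 OR 0 = 1
n7 = E OR n4 = 0 OR 1 = 1
n8 = n1 OR n4 = 1 OR 1 = 1
n9 = n3 NOR n6 = 0 NOR 1 = 0
n10 = n8 XOR C = 1 XOR 1 = 0
n11 = n8 XOR n9 = 1 XOR 0 = 1
n12 = n7 XOR n9 = 1 XOR 0 = 1
n14 = n3 XNOR n11 = 0 XNOR 1 = 0
n15 = n11 OR n12 = 1 OR 1 = 1
n16 = n10 NOR n8 = 0 NOR 1 = 0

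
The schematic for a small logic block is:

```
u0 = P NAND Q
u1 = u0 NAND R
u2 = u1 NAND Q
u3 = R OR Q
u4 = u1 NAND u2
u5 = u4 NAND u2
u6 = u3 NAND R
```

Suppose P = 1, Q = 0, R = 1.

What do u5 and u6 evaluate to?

u0 = P NAND Q = 1 NAND 0 = 1
u1 = u0 NAND R = 1 NAND 1 = 0
u2 = u1 NAND Q = 0 NAND 0 = 1
u3 = R OR Q = 1 OR 0 = 1
u4 = u1 NAND u2 = 0 NAND 1 = 1
u5 = u4 NAND u2 = 1 NAND 1 = 0
u6 = u3 NAND R = 1 NAND 1 = 0

u5 = 0  u6 = 0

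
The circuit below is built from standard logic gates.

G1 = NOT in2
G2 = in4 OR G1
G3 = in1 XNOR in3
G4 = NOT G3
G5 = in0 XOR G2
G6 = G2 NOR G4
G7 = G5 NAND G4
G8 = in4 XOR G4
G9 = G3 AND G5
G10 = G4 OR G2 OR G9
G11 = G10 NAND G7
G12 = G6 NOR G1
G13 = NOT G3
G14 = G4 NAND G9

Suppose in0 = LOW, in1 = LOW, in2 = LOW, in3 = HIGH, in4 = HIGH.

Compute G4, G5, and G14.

G1 = NOT in2 = NOT LOW = HIGH
G2 = in4 OR G1 = HIGH OR HIGH = HIGH
G3 = in1 XNOR in3 = LOW XNOR HIGH = LOW
G4 = NOT G3 = NOT LOW = HIGH
G5 = in0 XOR G2 = LOW XOR HIGH = HIGH
G9 = G3 AND G5 = LOW AND HIGH = LOW
G14 = G4 NAND G9 = HIGH NAND LOW = HIGH

G4 = HIGH, G5 = HIGH, G14 = HIGH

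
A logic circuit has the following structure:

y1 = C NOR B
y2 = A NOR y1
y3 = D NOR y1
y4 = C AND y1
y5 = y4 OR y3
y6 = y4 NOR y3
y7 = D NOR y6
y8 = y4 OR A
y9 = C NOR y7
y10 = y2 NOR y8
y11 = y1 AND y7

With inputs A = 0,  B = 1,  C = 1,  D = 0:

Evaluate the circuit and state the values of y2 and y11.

y2 = 1; y11 = 0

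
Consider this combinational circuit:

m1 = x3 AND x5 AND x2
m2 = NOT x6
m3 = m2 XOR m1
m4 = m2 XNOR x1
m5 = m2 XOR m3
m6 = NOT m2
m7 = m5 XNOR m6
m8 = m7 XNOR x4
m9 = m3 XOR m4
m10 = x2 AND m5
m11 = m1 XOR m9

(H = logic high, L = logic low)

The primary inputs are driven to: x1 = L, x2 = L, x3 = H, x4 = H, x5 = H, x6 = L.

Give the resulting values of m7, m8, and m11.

m7 = H; m8 = H; m11 = H

m1 = x3 AND x5 AND x2 = H AND H AND L = L
m2 = NOT x6 = NOT L = H
m3 = m2 XOR m1 = H XOR L = H
m4 = m2 XNOR x1 = H XNOR L = L
m5 = m2 XOR m3 = H XOR H = L
m6 = NOT m2 = NOT H = L
m7 = m5 XNOR m6 = L XNOR L = H
m8 = m7 XNOR x4 = H XNOR H = H
m9 = m3 XOR m4 = H XOR L = H
m11 = m1 XOR m9 = L XOR H = H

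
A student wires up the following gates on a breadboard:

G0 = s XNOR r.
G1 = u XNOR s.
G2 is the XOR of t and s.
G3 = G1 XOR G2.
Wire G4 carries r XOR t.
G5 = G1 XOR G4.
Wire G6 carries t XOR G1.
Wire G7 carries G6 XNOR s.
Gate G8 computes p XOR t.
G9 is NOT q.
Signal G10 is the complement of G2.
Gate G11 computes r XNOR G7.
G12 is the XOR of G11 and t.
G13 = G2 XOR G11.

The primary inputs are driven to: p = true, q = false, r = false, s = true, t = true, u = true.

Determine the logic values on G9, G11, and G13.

G9 = true  G11 = true  G13 = true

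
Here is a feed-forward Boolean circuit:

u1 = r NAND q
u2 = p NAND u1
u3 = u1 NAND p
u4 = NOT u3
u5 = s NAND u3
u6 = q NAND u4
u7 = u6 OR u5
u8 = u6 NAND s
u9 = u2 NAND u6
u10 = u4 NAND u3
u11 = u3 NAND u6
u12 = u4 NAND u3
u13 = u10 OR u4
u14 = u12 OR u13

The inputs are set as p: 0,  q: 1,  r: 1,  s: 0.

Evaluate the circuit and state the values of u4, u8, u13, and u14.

u4 = 0  u8 = 1  u13 = 1  u14 = 1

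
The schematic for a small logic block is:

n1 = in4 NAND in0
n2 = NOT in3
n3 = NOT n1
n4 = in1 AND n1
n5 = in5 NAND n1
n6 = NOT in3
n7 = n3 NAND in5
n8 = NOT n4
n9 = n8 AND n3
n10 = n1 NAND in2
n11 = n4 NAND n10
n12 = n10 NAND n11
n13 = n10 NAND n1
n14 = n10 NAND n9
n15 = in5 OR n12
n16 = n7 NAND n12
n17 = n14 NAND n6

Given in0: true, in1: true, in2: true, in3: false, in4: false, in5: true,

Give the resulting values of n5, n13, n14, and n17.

n1 = in4 NAND in0 = false NAND true = true
n3 = NOT n1 = NOT true = false
n4 = in1 AND n1 = true AND true = true
n5 = in5 NAND n1 = true NAND true = false
n6 = NOT in3 = NOT false = true
n8 = NOT n4 = NOT true = false
n9 = n8 AND n3 = false AND false = false
n10 = n1 NAND in2 = true NAND true = false
n13 = n10 NAND n1 = false NAND true = true
n14 = n10 NAND n9 = false NAND false = true
n17 = n14 NAND n6 = true NAND true = false

n5 = false, n13 = true, n14 = true, n17 = false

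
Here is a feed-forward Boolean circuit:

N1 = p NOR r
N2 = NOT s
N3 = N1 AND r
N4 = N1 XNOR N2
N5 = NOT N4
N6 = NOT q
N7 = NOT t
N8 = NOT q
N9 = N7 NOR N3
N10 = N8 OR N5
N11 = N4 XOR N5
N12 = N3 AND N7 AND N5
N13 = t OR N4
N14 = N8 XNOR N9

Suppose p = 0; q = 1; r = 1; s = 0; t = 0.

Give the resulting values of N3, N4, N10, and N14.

N3 = 0, N4 = 0, N10 = 1, N14 = 1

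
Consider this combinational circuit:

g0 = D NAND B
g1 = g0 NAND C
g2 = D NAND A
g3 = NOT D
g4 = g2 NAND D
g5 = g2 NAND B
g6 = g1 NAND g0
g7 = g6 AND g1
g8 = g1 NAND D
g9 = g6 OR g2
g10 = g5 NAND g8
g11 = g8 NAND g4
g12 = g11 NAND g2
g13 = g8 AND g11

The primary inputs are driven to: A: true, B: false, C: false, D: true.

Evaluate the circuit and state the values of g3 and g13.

g0 = D NAND B = true NAND false = true
g1 = g0 NAND C = true NAND false = true
g2 = D NAND A = true NAND true = false
g3 = NOT D = NOT true = false
g4 = g2 NAND D = false NAND true = true
g8 = g1 NAND D = true NAND true = false
g11 = g8 NAND g4 = false NAND true = true
g13 = g8 AND g11 = false AND true = false

g3 = false; g13 = false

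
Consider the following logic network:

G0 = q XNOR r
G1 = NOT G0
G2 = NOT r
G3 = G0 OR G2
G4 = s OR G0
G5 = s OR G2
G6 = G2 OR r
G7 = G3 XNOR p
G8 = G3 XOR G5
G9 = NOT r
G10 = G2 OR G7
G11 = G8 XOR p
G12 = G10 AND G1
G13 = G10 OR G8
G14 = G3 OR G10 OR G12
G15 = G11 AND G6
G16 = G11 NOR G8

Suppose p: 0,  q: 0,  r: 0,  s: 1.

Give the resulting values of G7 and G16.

G7 = 0, G16 = 1

G0 = q XNOR r = 0 XNOR 0 = 1
G2 = NOT r = NOT 0 = 1
G3 = G0 OR G2 = 1 OR 1 = 1
G5 = s OR G2 = 1 OR 1 = 1
G7 = G3 XNOR p = 1 XNOR 0 = 0
G8 = G3 XOR G5 = 1 XOR 1 = 0
G11 = G8 XOR p = 0 XOR 0 = 0
G16 = G11 NOR G8 = 0 NOR 0 = 1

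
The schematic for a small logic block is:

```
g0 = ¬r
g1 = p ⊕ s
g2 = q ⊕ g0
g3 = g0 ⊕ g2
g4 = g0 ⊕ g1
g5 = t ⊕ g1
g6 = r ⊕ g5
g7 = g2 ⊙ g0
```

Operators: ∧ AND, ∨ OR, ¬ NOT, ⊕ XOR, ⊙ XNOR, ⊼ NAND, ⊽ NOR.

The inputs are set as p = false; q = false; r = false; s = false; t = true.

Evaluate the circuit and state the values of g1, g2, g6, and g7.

g1 = false, g2 = true, g6 = true, g7 = true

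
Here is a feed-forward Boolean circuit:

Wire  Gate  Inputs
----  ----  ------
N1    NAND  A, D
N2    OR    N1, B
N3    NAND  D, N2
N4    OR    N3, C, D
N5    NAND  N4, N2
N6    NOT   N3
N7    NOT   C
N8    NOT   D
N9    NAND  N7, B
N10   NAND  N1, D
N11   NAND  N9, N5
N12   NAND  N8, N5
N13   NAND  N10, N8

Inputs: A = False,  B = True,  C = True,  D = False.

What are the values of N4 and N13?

N4 = True, N13 = False

N1 = A NAND D = False NAND False = True
N2 = N1 OR B = True OR True = True
N3 = D NAND N2 = False NAND True = True
N4 = N3 OR C OR D = True OR True OR False = True
N8 = NOT D = NOT False = True
N10 = N1 NAND D = True NAND False = True
N13 = N10 NAND N8 = True NAND True = False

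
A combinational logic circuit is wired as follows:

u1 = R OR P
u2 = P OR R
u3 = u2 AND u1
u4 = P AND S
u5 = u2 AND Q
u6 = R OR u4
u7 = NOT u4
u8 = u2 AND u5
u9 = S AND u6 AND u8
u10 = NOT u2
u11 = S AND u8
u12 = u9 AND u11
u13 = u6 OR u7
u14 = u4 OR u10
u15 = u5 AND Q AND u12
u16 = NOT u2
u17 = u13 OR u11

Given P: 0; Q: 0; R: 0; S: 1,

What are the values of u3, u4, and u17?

u3 = 0, u4 = 0, u17 = 1

u1 = R OR P = 0 OR 0 = 0
u2 = P OR R = 0 OR 0 = 0
u3 = u2 AND u1 = 0 AND 0 = 0
u4 = P AND S = 0 AND 1 = 0
u5 = u2 AND Q = 0 AND 0 = 0
u6 = R OR u4 = 0 OR 0 = 0
u7 = NOT u4 = NOT 0 = 1
u8 = u2 AND u5 = 0 AND 0 = 0
u11 = S AND u8 = 1 AND 0 = 0
u13 = u6 OR u7 = 0 OR 1 = 1
u17 = u13 OR u11 = 1 OR 0 = 1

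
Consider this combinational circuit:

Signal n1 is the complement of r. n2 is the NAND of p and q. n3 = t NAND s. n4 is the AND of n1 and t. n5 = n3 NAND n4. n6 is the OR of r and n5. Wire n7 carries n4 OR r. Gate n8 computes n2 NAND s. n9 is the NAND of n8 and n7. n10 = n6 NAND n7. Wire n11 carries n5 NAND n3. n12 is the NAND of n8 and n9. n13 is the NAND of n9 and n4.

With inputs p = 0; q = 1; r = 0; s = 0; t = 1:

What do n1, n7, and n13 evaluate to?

n1 = 1  n7 = 1  n13 = 1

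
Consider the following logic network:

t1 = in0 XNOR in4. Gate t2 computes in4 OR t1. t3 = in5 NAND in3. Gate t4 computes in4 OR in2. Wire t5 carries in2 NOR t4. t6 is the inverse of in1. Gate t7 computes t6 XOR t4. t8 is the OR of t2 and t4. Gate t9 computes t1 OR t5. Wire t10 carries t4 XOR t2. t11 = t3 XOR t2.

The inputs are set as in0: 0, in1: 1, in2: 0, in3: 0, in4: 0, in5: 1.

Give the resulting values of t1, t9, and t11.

t1 = 1  t9 = 1  t11 = 0

t1 = in0 XNOR in4 = 0 XNOR 0 = 1
t2 = in4 OR t1 = 0 OR 1 = 1
t3 = in5 NAND in3 = 1 NAND 0 = 1
t4 = in4 OR in2 = 0 OR 0 = 0
t5 = in2 NOR t4 = 0 NOR 0 = 1
t9 = t1 OR t5 = 1 OR 1 = 1
t11 = t3 XOR t2 = 1 XOR 1 = 0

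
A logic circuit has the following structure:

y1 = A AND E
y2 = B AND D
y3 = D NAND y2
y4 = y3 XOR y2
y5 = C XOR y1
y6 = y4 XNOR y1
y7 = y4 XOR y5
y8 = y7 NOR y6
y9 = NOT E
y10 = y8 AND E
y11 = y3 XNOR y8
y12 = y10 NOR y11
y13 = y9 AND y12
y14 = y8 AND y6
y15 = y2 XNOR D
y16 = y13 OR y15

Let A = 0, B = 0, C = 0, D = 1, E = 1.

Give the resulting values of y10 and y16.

y1 = A AND E = 0 AND 1 = 0
y2 = B AND D = 0 AND 1 = 0
y3 = D NAND y2 = 1 NAND 0 = 1
y4 = y3 XOR y2 = 1 XOR 0 = 1
y5 = C XOR y1 = 0 XOR 0 = 0
y6 = y4 XNOR y1 = 1 XNOR 0 = 0
y7 = y4 XOR y5 = 1 XOR 0 = 1
y8 = y7 NOR y6 = 1 NOR 0 = 0
y9 = NOT E = NOT 1 = 0
y10 = y8 AND E = 0 AND 1 = 0
y11 = y3 XNOR y8 = 1 XNOR 0 = 0
y12 = y10 NOR y11 = 0 NOR 0 = 1
y13 = y9 AND y12 = 0 AND 1 = 0
y15 = y2 XNOR D = 0 XNOR 1 = 0
y16 = y13 OR y15 = 0 OR 0 = 0

y10 = 0  y16 = 0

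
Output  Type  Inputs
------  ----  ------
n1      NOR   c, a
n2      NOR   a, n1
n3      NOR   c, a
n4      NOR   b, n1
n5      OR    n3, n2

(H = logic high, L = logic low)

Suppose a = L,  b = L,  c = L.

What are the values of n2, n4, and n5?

n2 = L, n4 = L, n5 = H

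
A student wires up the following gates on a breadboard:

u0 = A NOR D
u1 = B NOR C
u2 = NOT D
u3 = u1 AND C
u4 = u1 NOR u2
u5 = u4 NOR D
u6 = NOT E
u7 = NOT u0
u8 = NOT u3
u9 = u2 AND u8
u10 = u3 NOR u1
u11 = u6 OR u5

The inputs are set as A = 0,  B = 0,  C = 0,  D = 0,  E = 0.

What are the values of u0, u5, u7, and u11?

u0 = 1; u5 = 1; u7 = 0; u11 = 1

u0 = A NOR D = 0 NOR 0 = 1
u1 = B NOR C = 0 NOR 0 = 1
u2 = NOT D = NOT 0 = 1
u4 = u1 NOR u2 = 1 NOR 1 = 0
u5 = u4 NOR D = 0 NOR 0 = 1
u6 = NOT E = NOT 0 = 1
u7 = NOT u0 = NOT 1 = 0
u11 = u6 OR u5 = 1 OR 1 = 1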